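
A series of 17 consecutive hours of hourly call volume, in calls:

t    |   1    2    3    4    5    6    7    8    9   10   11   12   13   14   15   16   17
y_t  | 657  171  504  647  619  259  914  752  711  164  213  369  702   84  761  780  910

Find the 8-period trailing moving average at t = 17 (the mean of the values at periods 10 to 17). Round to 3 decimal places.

497.875

Sum of periods 10–17: 164 + 213 + 369 + 702 + 84 + 761 + 780 + 910 = 3983
Divide by 8: 3983 / 8 = 497.875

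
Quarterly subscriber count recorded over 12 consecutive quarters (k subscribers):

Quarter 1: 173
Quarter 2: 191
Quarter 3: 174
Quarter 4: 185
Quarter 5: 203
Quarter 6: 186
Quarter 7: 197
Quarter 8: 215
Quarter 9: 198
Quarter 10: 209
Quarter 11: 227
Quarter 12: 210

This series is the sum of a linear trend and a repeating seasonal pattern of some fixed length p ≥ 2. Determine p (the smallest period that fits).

First differences y_{t+1} − y_t: 18, -17, 11, 18, -17, 11, 18, -17, …
The difference pattern repeats every 3 terms and not for any smaller step, so p = 3.

3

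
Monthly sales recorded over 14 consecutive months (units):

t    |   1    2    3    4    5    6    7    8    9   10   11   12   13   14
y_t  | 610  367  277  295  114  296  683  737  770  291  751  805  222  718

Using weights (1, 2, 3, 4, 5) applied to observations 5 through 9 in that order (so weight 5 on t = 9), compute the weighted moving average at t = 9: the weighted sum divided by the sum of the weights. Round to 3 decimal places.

Weighted sum: 1·114 + 2·296 + 3·683 + 4·737 + 5·770 = 114 + 592 + 2049 + 2948 + 3850 = 9553
Weight total: 1 + 2 + 3 + 4 + 5 = 15
WMA = 9553 / 15 = 636.867

636.867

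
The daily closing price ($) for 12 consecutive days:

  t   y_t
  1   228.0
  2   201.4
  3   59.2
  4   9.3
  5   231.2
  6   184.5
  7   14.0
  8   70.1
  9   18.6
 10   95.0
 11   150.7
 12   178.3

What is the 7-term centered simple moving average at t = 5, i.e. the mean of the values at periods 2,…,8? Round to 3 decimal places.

Sum of periods 2–8: 201.4 + 59.2 + 9.3 + 231.2 + 184.5 + 14.0 + 70.1 = 769.7
Divide by 7: 769.7 / 7 = 109.957

109.957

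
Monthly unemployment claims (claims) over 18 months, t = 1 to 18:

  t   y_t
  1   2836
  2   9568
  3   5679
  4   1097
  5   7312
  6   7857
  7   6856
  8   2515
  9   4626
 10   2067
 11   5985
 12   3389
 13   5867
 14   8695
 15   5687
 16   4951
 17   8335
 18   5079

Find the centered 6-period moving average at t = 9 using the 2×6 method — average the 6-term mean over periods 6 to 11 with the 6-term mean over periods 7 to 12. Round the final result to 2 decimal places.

4612.00

Sum over 6–11: 7857 + 6856 + 2515 + 4626 + 2067 + 5985 = 29906
Sum over 7–12: 6856 + 2515 + 4626 + 2067 + 5985 + 3389 = 25438
CMA at t=9 = (29906 + 25438) / (2·6) = 55344 / 12 = 4612.00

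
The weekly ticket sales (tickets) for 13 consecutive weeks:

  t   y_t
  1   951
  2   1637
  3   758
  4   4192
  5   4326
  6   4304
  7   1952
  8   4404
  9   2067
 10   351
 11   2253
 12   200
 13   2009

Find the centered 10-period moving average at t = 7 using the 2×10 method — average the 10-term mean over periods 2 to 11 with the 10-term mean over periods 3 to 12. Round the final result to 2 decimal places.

Sum over 2–11: 1637 + 758 + 4192 + 4326 + 4304 + 1952 + 4404 + 2067 + 351 + 2253 = 26244
Sum over 3–12: 758 + 4192 + 4326 + 4304 + 1952 + 4404 + 2067 + 351 + 2253 + 200 = 24807
CMA at t=7 = (26244 + 24807) / (2·10) = 51051 / 20 = 2552.55

2552.55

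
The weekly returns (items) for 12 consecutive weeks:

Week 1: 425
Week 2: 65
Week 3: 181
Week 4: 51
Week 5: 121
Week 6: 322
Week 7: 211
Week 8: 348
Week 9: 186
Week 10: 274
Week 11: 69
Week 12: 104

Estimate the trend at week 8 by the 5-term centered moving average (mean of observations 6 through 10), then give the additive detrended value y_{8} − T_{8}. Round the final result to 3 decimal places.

79.800

Trend T_8 = (322 + 211 + 348 + 186 + 274) / 5 = 1341/5 = 268.20000
Detrended value: 348 − 268.20000 = 79.800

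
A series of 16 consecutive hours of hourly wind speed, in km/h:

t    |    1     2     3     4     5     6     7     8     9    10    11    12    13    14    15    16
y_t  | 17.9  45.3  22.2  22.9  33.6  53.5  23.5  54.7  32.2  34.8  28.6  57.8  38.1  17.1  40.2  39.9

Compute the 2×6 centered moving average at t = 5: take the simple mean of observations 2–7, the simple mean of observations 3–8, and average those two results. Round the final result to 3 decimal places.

34.283

Sum over 2–7: 45.3 + 22.2 + 22.9 + 33.6 + 53.5 + 23.5 = 201.0
Sum over 3–8: 22.2 + 22.9 + 33.6 + 53.5 + 23.5 + 54.7 = 210.4
CMA at t=5 = (201.0 + 210.4) / (2·6) = 411.4 / 12 = 34.283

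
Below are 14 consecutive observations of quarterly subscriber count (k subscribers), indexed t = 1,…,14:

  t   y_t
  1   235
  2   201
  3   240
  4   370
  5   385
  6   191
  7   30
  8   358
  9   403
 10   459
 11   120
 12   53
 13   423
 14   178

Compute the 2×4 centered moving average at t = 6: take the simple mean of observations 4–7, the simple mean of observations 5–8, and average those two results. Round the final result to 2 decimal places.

242.50

Sum over 4–7: 370 + 385 + 191 + 30 = 976
Sum over 5–8: 385 + 191 + 30 + 358 = 964
CMA at t=6 = (976 + 964) / (2·4) = 1940 / 8 = 242.50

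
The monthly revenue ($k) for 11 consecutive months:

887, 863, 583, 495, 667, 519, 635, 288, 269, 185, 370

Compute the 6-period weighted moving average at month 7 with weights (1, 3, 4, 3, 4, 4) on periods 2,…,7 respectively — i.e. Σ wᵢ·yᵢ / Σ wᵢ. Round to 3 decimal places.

589.947

Weighted sum: 1·863 + 3·583 + 4·495 + 3·667 + 4·519 + 4·635 = 863 + 1749 + 1980 + 2001 + 2076 + 2540 = 11209
Weight total: 1 + 3 + 4 + 3 + 4 + 4 = 19
WMA = 11209 / 19 = 589.947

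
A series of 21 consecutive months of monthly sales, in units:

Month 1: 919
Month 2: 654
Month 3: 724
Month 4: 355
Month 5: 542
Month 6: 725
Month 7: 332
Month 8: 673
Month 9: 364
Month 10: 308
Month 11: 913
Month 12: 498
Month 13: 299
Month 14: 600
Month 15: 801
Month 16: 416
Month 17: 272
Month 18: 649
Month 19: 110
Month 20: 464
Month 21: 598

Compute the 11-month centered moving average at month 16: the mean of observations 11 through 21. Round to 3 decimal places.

510.909

Sum of periods 11–21: 913 + 498 + 299 + 600 + 801 + 416 + 272 + 649 + 110 + 464 + 598 = 5620
Divide by 11: 5620 / 11 = 510.909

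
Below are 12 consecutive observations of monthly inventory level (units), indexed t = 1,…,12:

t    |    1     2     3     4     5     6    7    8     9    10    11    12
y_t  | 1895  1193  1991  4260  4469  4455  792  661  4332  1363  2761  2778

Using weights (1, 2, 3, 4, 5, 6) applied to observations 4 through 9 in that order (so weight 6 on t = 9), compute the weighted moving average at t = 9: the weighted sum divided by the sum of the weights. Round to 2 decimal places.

2810.86

Weighted sum: 1·4260 + 2·4469 + 3·4455 + 4·792 + 5·661 + 6·4332 = 4260 + 8938 + 13365 + 3168 + 3305 + 25992 = 59028
Weight total: 1 + 2 + 3 + 4 + 5 + 6 = 21
WMA = 59028 / 21 = 2810.86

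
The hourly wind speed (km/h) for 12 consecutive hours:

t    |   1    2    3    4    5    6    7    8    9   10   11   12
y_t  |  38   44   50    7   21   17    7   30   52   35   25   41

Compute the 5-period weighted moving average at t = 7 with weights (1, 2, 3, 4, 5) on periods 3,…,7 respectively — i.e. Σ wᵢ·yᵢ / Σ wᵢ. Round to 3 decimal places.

15.333

Weighted sum: 1·50 + 2·7 + 3·21 + 4·17 + 5·7 = 50 + 14 + 63 + 68 + 35 = 230
Weight total: 1 + 2 + 3 + 4 + 5 = 15
WMA = 230 / 15 = 15.333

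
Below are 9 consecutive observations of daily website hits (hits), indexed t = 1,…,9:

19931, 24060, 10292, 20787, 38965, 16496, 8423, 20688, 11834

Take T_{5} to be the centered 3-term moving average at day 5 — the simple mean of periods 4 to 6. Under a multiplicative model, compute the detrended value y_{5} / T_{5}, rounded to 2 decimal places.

1.53

Trend T_5 = (20787 + 38965 + 16496) / 3 = 76248/3 = 25416.0000
Ratio to trend: 38965 / 25416.0000 = 1.53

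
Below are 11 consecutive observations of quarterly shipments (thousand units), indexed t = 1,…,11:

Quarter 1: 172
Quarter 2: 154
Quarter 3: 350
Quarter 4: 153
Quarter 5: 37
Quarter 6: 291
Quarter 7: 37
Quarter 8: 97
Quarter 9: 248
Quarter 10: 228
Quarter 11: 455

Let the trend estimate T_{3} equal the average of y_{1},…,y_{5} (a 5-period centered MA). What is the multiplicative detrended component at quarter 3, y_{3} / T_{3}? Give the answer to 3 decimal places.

Trend T_3 = (172 + 154 + 350 + 153 + 37) / 5 = 866/5 = 173.20000
Ratio to trend: 350 / 173.20000 = 2.021

2.021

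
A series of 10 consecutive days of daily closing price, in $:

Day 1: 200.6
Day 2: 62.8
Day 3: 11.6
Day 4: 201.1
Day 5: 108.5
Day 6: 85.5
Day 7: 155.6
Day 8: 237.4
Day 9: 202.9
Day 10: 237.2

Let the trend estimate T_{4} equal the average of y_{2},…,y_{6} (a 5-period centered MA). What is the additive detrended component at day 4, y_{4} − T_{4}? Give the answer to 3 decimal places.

Trend T_4 = (62.8 + 11.6 + 201.1 + 108.5 + 85.5) / 5 = 469.5/5 = 93.90000
Detrended value: 201.1 − 93.90000 = 107.200

107.200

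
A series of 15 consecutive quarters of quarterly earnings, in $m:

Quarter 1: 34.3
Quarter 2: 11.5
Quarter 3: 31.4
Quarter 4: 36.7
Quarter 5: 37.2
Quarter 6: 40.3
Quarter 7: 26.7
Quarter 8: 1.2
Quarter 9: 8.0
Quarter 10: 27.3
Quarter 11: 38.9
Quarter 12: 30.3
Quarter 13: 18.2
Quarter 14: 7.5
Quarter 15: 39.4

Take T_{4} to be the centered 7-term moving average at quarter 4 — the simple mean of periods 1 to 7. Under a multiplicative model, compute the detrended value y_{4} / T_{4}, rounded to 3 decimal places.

Trend T_4 = (34.3 + 11.5 + 31.4 + 36.7 + 37.2 + 40.3 + 26.7) / 7 = 218.1/7 = 31.15714
Ratio to trend: 36.7 / 31.15714 = 1.178

1.178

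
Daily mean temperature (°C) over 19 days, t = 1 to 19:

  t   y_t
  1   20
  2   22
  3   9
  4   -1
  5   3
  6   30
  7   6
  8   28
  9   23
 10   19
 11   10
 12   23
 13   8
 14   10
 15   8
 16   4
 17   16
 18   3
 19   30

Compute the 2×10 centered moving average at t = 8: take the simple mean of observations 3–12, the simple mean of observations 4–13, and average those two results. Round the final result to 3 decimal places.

Sum over 3–12: 9 + (-1) + 3 + 30 + 6 + 28 + 23 + 19 + 10 + 23 = 150
Sum over 4–13: (-1) + 3 + 30 + 6 + 28 + 23 + 19 + 10 + 23 + 8 = 149
CMA at t=8 = (150 + 149) / (2·10) = 299 / 20 = 14.950

14.950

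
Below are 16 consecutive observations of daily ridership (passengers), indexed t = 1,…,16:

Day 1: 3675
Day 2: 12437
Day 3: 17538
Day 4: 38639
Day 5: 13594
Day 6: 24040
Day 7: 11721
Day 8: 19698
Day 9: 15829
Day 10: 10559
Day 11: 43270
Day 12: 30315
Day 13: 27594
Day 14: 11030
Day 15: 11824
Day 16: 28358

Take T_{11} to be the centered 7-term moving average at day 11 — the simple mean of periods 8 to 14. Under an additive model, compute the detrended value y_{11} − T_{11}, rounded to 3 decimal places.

20656.429

Trend T_11 = (19698 + 15829 + 10559 + 43270 + 30315 + 27594 + 11030) / 7 = 158295/7 = 22613.57143
Detrended value: 43270 − 22613.57143 = 20656.429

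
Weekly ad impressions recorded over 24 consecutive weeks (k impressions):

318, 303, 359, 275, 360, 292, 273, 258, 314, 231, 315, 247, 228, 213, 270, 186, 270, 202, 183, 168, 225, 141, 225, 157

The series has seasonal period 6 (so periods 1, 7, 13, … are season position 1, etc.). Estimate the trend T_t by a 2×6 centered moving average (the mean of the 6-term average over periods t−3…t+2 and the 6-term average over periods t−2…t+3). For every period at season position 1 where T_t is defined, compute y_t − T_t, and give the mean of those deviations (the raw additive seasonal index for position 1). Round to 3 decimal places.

Season position 1 occurs at t = 7, 13, 19 (where T_t is defined).
t=7: T_7 = 291.66667; y_7 − T_7 = 273 − 291.66667 = -18.66667
t=13: T_13 = 246.91667; y_13 − T_13 = 228 − 246.91667 = -18.91667
t=19: T_19 = 201.91667; y_19 − T_19 = 183 − 201.91667 = -18.91667
Mean deviation: (-18.66667 + -18.91667 + -18.91667) / 3 = -18.833

-18.833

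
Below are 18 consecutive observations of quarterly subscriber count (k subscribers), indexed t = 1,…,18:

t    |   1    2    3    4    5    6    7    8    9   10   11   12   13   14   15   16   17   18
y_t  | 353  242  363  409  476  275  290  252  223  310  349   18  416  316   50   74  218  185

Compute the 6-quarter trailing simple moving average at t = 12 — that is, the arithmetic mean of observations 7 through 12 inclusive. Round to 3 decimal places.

240.333

Sum of periods 7–12: 290 + 252 + 223 + 310 + 349 + 18 = 1442
Divide by 6: 1442 / 6 = 240.333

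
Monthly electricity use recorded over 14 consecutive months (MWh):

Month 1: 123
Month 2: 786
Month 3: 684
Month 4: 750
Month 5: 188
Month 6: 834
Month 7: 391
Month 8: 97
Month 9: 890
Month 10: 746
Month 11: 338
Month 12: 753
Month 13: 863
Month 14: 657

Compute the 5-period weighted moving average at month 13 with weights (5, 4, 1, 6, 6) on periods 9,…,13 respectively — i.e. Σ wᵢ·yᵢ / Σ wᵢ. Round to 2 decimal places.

794.00

Weighted sum: 5·890 + 4·746 + 1·338 + 6·753 + 6·863 = 4450 + 2984 + 338 + 4518 + 5178 = 17468
Weight total: 5 + 4 + 1 + 6 + 6 = 22
WMA = 17468 / 22 = 794.00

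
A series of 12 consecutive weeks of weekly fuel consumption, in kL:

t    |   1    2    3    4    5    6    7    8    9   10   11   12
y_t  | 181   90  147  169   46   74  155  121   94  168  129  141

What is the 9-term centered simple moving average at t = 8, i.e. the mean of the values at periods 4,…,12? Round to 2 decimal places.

Sum of periods 4–12: 169 + 46 + 74 + 155 + 121 + 94 + 168 + 129 + 141 = 1097
Divide by 9: 1097 / 9 = 121.89

121.89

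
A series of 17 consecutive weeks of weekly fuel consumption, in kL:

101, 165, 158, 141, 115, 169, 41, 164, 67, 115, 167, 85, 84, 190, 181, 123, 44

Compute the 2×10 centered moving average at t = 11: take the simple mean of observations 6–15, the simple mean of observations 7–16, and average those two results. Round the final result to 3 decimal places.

124.000

Sum over 6–15: 169 + 41 + 164 + 67 + 115 + 167 + 85 + 84 + 190 + 181 = 1263
Sum over 7–16: 41 + 164 + 67 + 115 + 167 + 85 + 84 + 190 + 181 + 123 = 1217
CMA at t=11 = (1263 + 1217) / (2·10) = 2480 / 20 = 124.000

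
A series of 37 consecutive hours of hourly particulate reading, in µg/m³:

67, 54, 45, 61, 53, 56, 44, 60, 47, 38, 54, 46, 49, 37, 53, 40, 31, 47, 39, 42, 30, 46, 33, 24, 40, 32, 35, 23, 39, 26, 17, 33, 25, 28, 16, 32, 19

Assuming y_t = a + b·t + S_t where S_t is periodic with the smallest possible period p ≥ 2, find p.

First differences y_{t+1} − y_t: -13, -9, 16, -8, 3, -12, 16, -13, -9, 16, -8, 3, -12, 16, -13, -9, …
The difference pattern repeats every 7 terms and not for any smaller step, so p = 7.

7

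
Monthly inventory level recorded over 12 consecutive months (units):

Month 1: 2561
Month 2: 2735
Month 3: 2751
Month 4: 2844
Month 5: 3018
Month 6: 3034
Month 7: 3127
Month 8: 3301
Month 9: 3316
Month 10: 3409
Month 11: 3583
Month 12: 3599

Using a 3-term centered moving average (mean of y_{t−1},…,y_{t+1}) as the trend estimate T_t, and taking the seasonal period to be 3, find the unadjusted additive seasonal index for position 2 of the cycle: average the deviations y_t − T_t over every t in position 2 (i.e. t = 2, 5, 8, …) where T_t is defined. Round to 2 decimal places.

52.75

Season position 2 occurs at t = 2, 5, 8, 11 (where T_t is defined).
t=2: T_2 = 2682.3333; y_2 − T_2 = 2735 − 2682.3333 = 52.6667
t=5: T_5 = 2965.3333; y_5 − T_5 = 3018 − 2965.3333 = 52.6667
t=8: T_8 = 3248.0000; y_8 − T_8 = 3301 − 3248.0000 = 53.0000
t=11: T_11 = 3530.3333; y_11 − T_11 = 3583 − 3530.3333 = 52.6667
Mean deviation: (52.6667 + 52.6667 + 53.0000 + 52.6667) / 4 = 52.75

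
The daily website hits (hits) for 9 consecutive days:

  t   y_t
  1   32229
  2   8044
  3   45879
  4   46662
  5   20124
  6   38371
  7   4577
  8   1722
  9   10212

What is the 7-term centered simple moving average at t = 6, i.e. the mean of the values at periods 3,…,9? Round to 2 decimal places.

Sum of periods 3–9: 45879 + 46662 + 20124 + 38371 + 4577 + 1722 + 10212 = 167547
Divide by 7: 167547 / 7 = 23935.29

23935.29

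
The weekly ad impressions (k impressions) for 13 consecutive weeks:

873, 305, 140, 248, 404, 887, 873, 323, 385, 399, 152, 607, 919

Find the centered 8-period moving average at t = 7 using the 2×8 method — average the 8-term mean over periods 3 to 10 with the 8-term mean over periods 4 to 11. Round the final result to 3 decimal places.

Sum over 3–10: 140 + 248 + 404 + 887 + 873 + 323 + 385 + 399 = 3659
Sum over 4–11: 248 + 404 + 887 + 873 + 323 + 385 + 399 + 152 = 3671
CMA at t=7 = (3659 + 3671) / (2·8) = 7330 / 16 = 458.125

458.125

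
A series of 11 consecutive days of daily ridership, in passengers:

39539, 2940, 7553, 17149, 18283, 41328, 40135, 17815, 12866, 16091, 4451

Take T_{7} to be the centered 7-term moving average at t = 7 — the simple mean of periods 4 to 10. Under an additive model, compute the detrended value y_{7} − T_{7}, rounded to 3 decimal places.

16754.000

Trend T_7 = (17149 + 18283 + 41328 + 40135 + 17815 + 12866 + 16091) / 7 = 163667/7 = 23381.00000
Detrended value: 40135 − 23381.00000 = 16754.000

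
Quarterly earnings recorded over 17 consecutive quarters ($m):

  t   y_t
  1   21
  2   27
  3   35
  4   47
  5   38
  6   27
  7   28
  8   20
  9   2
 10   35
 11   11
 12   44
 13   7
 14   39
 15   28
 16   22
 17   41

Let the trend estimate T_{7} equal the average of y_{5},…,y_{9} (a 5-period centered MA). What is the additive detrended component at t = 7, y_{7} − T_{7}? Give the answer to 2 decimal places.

5.00

Trend T_7 = (38 + 27 + 28 + 20 + 2) / 5 = 115/5 = 23.0000
Detrended value: 28 − 23.0000 = 5.00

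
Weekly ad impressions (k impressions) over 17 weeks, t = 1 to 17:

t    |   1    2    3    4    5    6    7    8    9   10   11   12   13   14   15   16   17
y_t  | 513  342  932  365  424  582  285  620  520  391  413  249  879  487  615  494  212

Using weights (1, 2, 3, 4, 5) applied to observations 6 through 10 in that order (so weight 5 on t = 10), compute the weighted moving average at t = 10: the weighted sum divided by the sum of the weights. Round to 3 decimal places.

469.800

Weighted sum: 1·582 + 2·285 + 3·620 + 4·520 + 5·391 = 582 + 570 + 1860 + 2080 + 1955 = 7047
Weight total: 1 + 2 + 3 + 4 + 5 = 15
WMA = 7047 / 15 = 469.800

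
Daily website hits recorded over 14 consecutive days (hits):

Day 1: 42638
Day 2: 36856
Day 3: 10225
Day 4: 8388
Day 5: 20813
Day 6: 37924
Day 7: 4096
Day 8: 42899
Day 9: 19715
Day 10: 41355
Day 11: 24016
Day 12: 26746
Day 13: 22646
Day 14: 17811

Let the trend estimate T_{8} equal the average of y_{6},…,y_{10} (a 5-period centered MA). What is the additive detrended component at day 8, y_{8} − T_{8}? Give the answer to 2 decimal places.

13701.20

Trend T_8 = (37924 + 4096 + 42899 + 19715 + 41355) / 5 = 145989/5 = 29197.8000
Detrended value: 42899 − 29197.8000 = 13701.20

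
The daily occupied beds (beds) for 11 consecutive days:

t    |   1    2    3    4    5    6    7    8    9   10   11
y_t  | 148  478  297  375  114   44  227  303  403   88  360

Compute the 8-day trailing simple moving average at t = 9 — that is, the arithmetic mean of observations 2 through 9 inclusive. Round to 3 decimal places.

280.125

Sum of periods 2–9: 478 + 297 + 375 + 114 + 44 + 227 + 303 + 403 = 2241
Divide by 8: 2241 / 8 = 280.125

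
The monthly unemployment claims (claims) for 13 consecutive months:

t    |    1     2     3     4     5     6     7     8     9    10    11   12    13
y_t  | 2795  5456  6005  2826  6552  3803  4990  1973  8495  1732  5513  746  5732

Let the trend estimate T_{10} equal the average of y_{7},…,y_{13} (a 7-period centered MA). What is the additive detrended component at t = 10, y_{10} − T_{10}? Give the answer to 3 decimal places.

Trend T_10 = (4990 + 1973 + 8495 + 1732 + 5513 + 746 + 5732) / 7 = 29181/7 = 4168.71429
Detrended value: 1732 − 4168.71429 = -2436.714

-2436.714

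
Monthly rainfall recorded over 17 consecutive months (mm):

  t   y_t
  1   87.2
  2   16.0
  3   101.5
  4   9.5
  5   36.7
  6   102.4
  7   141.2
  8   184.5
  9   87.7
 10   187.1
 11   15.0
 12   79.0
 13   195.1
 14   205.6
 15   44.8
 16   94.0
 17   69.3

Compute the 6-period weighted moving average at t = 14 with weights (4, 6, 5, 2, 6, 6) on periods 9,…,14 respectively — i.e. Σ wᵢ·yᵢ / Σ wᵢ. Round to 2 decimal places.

141.74

Weighted sum: 4·87.7 + 6·187.1 + 5·15.0 + 2·79.0 + 6·195.1 + 6·205.6 = 350.8 + 1122.6 + 75.0 + 158.0 + 1170.6 + 1233.6 = 4110.6
Weight total: 4 + 6 + 5 + 2 + 6 + 6 = 29
WMA = 4110.6 / 29 = 141.74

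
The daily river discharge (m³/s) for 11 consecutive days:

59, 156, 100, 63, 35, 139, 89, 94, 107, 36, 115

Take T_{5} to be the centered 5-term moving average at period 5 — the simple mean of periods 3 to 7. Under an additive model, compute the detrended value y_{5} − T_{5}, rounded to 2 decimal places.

Trend T_5 = (100 + 63 + 35 + 139 + 89) / 5 = 426/5 = 85.2000
Detrended value: 35 − 85.2000 = -50.20

-50.20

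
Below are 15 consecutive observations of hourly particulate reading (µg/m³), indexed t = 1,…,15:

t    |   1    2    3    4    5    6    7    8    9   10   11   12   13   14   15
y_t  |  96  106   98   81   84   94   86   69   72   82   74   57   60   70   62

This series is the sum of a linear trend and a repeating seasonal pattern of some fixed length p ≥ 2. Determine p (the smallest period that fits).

First differences y_{t+1} − y_t: 10, -8, -17, 3, 10, -8, -17, 3, 10, -8, …
The difference pattern repeats every 4 terms and not for any smaller step, so p = 4.

4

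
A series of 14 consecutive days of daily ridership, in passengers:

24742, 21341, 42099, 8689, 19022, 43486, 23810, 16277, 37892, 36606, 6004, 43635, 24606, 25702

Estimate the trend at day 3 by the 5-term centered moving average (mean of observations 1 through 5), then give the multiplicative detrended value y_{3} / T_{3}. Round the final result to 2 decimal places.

Trend T_3 = (24742 + 21341 + 42099 + 8689 + 19022) / 5 = 115893/5 = 23178.6000
Ratio to trend: 42099 / 23178.6000 = 1.82

1.82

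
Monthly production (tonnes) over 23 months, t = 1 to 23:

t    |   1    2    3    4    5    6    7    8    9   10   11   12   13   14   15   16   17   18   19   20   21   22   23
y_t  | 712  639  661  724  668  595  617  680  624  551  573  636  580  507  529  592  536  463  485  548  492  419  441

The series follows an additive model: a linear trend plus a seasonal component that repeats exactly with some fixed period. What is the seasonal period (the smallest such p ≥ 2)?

4

First differences y_{t+1} − y_t: -73, 22, 63, -56, -73, 22, 63, -56, -73, 22, …
The difference pattern repeats every 4 terms and not for any smaller step, so p = 4.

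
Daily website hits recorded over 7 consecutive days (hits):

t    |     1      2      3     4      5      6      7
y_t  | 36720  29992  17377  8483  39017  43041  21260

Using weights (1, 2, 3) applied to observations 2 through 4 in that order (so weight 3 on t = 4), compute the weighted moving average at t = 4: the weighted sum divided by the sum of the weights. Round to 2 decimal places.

15032.50

Weighted sum: 1·29992 + 2·17377 + 3·8483 = 29992 + 34754 + 25449 = 90195
Weight total: 1 + 2 + 3 = 6
WMA = 90195 / 6 = 15032.50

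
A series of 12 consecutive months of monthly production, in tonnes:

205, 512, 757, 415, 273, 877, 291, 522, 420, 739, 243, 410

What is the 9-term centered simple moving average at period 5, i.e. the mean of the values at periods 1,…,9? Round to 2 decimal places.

474.67

Sum of periods 1–9: 205 + 512 + 757 + 415 + 273 + 877 + 291 + 522 + 420 = 4272
Divide by 9: 4272 / 9 = 474.67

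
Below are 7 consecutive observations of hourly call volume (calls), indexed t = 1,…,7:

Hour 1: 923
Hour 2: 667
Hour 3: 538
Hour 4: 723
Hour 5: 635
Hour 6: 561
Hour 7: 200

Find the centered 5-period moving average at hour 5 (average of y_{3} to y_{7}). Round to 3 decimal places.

Sum of periods 3–7: 538 + 723 + 635 + 561 + 200 = 2657
Divide by 5: 2657 / 5 = 531.400

531.400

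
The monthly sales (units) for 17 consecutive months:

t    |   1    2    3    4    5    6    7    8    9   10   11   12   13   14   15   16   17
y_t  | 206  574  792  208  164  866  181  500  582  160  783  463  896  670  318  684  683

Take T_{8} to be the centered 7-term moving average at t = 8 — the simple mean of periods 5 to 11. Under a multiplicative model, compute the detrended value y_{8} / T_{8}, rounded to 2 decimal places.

Trend T_8 = (164 + 866 + 181 + 500 + 582 + 160 + 783) / 7 = 3236/7 = 462.2857
Ratio to trend: 500 / 462.2857 = 1.08

1.08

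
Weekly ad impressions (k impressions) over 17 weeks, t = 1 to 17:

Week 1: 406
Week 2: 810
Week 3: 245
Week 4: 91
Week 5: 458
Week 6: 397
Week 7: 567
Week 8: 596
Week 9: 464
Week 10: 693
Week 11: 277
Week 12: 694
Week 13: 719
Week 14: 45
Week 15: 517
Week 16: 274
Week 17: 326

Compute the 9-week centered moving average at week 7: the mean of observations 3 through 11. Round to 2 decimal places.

Sum of periods 3–11: 245 + 91 + 458 + 397 + 567 + 596 + 464 + 693 + 277 = 3788
Divide by 9: 3788 / 9 = 420.89

420.89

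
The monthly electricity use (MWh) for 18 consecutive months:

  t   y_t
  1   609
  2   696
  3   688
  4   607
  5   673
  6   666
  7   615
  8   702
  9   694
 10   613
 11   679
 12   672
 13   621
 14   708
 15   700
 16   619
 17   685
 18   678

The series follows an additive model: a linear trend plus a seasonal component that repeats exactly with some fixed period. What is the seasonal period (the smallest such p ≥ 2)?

First differences y_{t+1} − y_t: 87, -8, -81, 66, -7, -51, 87, -8, -81, 66, -7, -51, 87, -8, …
The difference pattern repeats every 6 terms and not for any smaller step, so p = 6.

6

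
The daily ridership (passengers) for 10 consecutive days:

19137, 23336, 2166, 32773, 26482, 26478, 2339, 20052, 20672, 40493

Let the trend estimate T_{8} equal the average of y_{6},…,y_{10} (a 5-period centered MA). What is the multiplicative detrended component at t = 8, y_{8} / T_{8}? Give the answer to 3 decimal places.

0.911

Trend T_8 = (26478 + 2339 + 20052 + 20672 + 40493) / 5 = 110034/5 = 22006.80000
Ratio to trend: 20052 / 22006.80000 = 0.911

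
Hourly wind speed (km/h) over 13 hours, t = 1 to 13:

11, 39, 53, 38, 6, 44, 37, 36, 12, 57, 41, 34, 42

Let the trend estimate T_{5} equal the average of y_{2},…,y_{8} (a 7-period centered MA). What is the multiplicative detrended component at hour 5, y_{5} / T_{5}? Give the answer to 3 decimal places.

0.166

Trend T_5 = (39 + 53 + 38 + 6 + 44 + 37 + 36) / 7 = 253/7 = 36.14286
Ratio to trend: 6 / 36.14286 = 0.166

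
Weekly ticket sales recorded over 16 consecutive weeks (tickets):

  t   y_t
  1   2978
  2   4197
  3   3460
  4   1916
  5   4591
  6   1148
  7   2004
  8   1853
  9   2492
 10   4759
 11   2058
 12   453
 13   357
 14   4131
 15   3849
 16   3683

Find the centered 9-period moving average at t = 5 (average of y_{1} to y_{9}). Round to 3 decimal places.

Sum of periods 1–9: 2978 + 4197 + 3460 + 1916 + 4591 + 1148 + 2004 + 1853 + 2492 = 24639
Divide by 9: 24639 / 9 = 2737.667

2737.667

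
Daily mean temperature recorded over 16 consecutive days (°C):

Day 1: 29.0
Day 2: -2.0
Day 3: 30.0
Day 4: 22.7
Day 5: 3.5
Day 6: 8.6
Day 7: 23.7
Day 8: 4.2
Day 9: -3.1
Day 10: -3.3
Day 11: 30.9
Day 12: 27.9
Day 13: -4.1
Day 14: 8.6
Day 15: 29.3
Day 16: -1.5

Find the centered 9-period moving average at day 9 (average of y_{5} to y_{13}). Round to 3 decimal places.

9.811

Sum of periods 5–13: 3.5 + 8.6 + 23.7 + 4.2 + (-3.1) + (-3.3) + 30.9 + 27.9 + (-4.1) = 88.3
Divide by 9: 88.3 / 9 = 9.811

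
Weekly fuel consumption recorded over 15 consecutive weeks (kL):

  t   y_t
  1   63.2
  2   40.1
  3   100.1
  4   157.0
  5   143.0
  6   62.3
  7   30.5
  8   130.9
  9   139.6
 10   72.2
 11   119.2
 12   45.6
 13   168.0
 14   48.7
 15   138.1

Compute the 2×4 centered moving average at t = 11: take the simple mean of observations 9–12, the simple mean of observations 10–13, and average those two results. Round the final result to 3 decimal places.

Sum over 9–12: 139.6 + 72.2 + 119.2 + 45.6 = 376.6
Sum over 10–13: 72.2 + 119.2 + 45.6 + 168.0 = 405.0
CMA at t=11 = (376.6 + 405.0) / (2·4) = 781.6 / 8 = 97.700

97.700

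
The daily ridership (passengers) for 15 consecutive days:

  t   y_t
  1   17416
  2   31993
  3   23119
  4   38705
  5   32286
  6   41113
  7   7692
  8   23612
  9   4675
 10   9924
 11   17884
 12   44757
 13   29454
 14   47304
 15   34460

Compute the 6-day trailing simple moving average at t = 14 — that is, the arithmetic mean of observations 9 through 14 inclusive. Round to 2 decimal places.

Sum of periods 9–14: 4675 + 9924 + 17884 + 44757 + 29454 + 47304 = 153998
Divide by 6: 153998 / 6 = 25666.33

25666.33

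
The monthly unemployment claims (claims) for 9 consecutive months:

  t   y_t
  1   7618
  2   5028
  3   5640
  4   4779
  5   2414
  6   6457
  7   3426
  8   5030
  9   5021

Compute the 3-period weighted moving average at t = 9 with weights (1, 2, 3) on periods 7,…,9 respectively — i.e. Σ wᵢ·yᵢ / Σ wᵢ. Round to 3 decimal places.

Weighted sum: 1·3426 + 2·5030 + 3·5021 = 3426 + 10060 + 15063 = 28549
Weight total: 1 + 2 + 3 = 6
WMA = 28549 / 6 = 4758.167

4758.167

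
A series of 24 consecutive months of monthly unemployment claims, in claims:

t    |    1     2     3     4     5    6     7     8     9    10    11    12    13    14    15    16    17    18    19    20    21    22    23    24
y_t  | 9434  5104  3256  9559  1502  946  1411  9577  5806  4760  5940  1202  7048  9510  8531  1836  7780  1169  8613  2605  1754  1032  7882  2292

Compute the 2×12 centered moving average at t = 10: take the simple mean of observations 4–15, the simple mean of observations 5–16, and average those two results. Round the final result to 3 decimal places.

Sum over 4–15: 9559 + 1502 + 946 + 1411 + 9577 + 5806 + 4760 + 5940 + 1202 + 7048 + 9510 + 8531 = 65792
Sum over 5–16: 1502 + 946 + 1411 + 9577 + 5806 + 4760 + 5940 + 1202 + 7048 + 9510 + 8531 + 1836 = 58069
CMA at t=10 = (65792 + 58069) / (2·12) = 123861 / 24 = 5160.875

5160.875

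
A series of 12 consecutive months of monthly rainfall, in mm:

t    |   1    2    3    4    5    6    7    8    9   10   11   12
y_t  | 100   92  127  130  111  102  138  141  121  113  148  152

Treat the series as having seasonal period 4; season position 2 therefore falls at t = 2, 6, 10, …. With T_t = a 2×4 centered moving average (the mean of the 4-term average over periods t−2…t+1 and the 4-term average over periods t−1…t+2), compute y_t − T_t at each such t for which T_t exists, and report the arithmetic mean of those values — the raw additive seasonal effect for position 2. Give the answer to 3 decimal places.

-19.375

Season position 2 occurs at t = 6, 10 (where T_t is defined).
t=6: T_6 = 121.62500; y_6 − T_6 = 102 − 121.62500 = -19.62500
t=10: T_10 = 132.12500; y_10 − T_10 = 113 − 132.12500 = -19.12500
Mean deviation: (-19.62500 + -19.12500) / 2 = -19.375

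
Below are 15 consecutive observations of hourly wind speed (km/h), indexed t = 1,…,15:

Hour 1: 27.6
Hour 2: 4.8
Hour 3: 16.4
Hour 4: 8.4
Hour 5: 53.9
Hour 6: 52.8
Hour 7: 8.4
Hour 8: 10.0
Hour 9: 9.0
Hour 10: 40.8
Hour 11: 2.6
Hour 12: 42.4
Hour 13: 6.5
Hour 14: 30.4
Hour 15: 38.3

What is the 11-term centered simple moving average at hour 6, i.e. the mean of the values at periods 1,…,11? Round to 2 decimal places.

Sum of periods 1–11: 27.6 + 4.8 + 16.4 + 8.4 + 53.9 + 52.8 + 8.4 + 10.0 + 9.0 + 40.8 + 2.6 = 234.7
Divide by 11: 234.7 / 11 = 21.34

21.34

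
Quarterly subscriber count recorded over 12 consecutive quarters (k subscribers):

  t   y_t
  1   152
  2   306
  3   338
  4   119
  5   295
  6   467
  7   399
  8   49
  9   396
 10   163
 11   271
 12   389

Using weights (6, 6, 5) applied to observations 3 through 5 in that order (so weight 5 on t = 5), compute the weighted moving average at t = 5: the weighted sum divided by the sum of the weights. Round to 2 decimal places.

248.06

Weighted sum: 6·338 + 6·119 + 5·295 = 2028 + 714 + 1475 = 4217
Weight total: 6 + 6 + 5 = 17
WMA = 4217 / 17 = 248.06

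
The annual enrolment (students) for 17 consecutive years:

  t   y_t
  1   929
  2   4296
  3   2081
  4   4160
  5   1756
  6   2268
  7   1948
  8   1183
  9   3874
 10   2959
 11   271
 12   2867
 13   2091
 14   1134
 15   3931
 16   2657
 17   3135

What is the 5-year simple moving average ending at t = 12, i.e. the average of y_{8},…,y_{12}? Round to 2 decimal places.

Sum of periods 8–12: 1183 + 3874 + 2959 + 271 + 2867 = 11154
Divide by 5: 11154 / 5 = 2230.80

2230.80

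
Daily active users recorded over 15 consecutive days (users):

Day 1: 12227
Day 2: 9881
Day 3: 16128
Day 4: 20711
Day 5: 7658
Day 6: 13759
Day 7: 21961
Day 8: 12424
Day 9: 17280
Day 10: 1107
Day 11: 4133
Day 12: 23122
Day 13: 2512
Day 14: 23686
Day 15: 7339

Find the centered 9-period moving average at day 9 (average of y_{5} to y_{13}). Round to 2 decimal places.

11550.67

Sum of periods 5–13: 7658 + 13759 + 21961 + 12424 + 17280 + 1107 + 4133 + 23122 + 2512 = 103956
Divide by 9: 103956 / 9 = 11550.67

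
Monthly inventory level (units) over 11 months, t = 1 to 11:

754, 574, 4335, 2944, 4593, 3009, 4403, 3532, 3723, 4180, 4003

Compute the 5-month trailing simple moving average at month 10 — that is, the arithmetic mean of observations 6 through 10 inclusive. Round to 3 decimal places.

3769.400

Sum of periods 6–10: 3009 + 4403 + 3532 + 3723 + 4180 = 18847
Divide by 5: 18847 / 5 = 3769.400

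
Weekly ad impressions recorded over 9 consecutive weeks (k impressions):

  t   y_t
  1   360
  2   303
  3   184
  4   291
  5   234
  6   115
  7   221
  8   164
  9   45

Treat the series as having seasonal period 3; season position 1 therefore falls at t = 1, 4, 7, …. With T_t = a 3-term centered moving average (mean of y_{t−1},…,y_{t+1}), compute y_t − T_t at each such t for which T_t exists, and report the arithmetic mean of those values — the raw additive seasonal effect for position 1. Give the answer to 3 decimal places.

54.500

Season position 1 occurs at t = 4, 7 (where T_t is defined).
t=4: T_4 = 236.33333; y_4 − T_4 = 291 − 236.33333 = 54.66667
t=7: T_7 = 166.66667; y_7 − T_7 = 221 − 166.66667 = 54.33333
Mean deviation: (54.66667 + 54.33333) / 2 = 54.500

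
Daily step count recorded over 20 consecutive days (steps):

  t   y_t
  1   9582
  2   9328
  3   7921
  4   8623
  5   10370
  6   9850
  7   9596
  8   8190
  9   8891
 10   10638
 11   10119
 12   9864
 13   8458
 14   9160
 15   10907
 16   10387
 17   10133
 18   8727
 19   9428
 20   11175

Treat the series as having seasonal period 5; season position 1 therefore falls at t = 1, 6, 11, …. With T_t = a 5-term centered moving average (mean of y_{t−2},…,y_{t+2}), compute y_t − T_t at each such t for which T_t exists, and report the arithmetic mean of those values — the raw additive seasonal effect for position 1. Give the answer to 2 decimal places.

Season position 1 occurs at t = 6, 11, 16 (where T_t is defined).
t=6: T_6 = 9325.8000; y_6 − T_6 = 9850 − 9325.8000 = 524.2000
t=11: T_11 = 9594.0000; y_11 − T_11 = 10119 − 9594.0000 = 525.0000
t=16: T_16 = 9862.8000; y_16 − T_16 = 10387 − 9862.8000 = 524.2000
Mean deviation: (524.2000 + 525.0000 + 524.2000) / 3 = 524.47

524.47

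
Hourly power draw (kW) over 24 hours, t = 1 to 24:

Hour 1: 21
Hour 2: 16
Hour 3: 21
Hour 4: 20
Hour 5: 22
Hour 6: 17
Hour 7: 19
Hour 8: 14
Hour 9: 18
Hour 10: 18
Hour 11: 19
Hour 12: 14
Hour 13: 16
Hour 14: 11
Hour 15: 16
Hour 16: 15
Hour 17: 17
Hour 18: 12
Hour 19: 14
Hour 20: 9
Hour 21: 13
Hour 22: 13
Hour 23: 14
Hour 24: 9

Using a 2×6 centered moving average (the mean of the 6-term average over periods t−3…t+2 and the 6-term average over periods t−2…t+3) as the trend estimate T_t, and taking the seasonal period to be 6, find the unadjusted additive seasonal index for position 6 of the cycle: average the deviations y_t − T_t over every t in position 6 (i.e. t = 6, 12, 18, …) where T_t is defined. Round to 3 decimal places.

Season position 6 occurs at t = 6, 12, 18 (where T_t is defined).
t=6: T_6 = 18.58333; y_6 − T_6 = 17 − 18.58333 = -1.58333
t=12: T_12 = 15.83333; y_12 − T_12 = 14 − 15.83333 = -1.83333
t=18: T_18 = 13.58333; y_18 − T_18 = 12 − 13.58333 = -1.58333
Mean deviation: (-1.58333 + -1.83333 + -1.58333) / 3 = -1.667

-1.667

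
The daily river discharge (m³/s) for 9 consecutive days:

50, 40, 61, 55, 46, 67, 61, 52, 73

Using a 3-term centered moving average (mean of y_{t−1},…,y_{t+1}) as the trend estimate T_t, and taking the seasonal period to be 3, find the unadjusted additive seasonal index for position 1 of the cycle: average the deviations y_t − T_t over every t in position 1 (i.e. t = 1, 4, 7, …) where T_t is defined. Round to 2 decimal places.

Season position 1 occurs at t = 4, 7 (where T_t is defined).
t=4: T_4 = 54.0000; y_4 − T_4 = 55 − 54.0000 = 1.0000
t=7: T_7 = 60.0000; y_7 − T_7 = 61 − 60.0000 = 1.0000
Mean deviation: (1.0000 + 1.0000) / 2 = 1.00

1.00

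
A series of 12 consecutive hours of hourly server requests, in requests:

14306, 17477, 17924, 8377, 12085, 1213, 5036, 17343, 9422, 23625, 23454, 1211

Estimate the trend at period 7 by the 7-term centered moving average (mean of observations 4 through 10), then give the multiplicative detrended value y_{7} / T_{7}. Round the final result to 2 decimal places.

Trend T_7 = (8377 + 12085 + 1213 + 5036 + 17343 + 9422 + 23625) / 7 = 77101/7 = 11014.4286
Ratio to trend: 5036 / 11014.4286 = 0.46

0.46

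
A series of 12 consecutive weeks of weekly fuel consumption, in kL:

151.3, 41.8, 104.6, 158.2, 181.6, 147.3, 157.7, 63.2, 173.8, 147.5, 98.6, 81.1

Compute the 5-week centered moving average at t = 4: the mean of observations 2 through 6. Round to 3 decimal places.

126.700

Sum of periods 2–6: 41.8 + 104.6 + 158.2 + 181.6 + 147.3 = 633.5
Divide by 5: 633.5 / 5 = 126.700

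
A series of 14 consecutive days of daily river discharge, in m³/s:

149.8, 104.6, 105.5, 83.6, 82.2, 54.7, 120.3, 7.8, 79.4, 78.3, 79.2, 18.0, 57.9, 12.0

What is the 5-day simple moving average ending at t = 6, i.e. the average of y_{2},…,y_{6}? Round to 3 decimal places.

Sum of periods 2–6: 104.6 + 105.5 + 83.6 + 82.2 + 54.7 = 430.6
Divide by 5: 430.6 / 5 = 86.120

86.120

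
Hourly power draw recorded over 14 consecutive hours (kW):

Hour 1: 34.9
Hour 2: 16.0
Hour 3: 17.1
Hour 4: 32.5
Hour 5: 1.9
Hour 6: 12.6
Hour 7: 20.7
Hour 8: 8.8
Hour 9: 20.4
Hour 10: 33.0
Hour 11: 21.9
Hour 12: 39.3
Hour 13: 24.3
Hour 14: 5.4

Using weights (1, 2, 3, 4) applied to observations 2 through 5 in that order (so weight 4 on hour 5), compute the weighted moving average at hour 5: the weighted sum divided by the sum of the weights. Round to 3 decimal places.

15.530

Weighted sum: 1·16.0 + 2·17.1 + 3·32.5 + 4·1.9 = 16.0 + 34.2 + 97.5 + 7.6 = 155.3
Weight total: 1 + 2 + 3 + 4 = 10
WMA = 155.3 / 10 = 15.530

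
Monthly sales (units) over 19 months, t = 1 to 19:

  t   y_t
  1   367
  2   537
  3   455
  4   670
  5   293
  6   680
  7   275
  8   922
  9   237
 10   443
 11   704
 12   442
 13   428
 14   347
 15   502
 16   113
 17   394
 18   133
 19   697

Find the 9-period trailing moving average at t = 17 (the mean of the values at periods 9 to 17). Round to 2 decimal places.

Sum of periods 9–17: 237 + 443 + 704 + 442 + 428 + 347 + 502 + 113 + 394 = 3610
Divide by 9: 3610 / 9 = 401.11

401.11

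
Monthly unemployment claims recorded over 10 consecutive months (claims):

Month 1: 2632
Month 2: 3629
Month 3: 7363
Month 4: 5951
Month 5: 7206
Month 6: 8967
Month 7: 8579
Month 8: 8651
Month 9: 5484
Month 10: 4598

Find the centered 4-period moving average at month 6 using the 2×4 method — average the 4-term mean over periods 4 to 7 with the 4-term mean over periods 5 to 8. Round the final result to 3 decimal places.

8013.250

Sum over 4–7: 5951 + 7206 + 8967 + 8579 = 30703
Sum over 5–8: 7206 + 8967 + 8579 + 8651 = 33403
CMA at t=6 = (30703 + 33403) / (2·4) = 64106 / 8 = 8013.250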